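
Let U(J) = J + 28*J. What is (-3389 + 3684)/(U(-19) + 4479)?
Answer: 295/3928 ≈ 0.075102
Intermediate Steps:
U(J) = 29*J
(-3389 + 3684)/(U(-19) + 4479) = (-3389 + 3684)/(29*(-19) + 4479) = 295/(-551 + 4479) = 295/3928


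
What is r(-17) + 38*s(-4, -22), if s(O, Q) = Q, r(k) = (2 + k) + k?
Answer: -868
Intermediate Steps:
r(k) = 2 + 2*k
r(-17) + 38*s(-4, -22) = (2 + 2*(-17)) + 38*(-22) = (2 - 34) - 836 = -32 - 836 = -868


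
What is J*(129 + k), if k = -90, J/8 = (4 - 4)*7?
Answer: 0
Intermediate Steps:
J = 0 (J = 8*((4 - 4)*7) = 8*(0*7) = 8*0 = 0)
J*(129 + k) = 0*(129 - 90) = 0*39 = 0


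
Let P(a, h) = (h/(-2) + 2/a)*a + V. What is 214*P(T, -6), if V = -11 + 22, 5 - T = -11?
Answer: 13054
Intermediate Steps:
T = 16 (T = 5 - 1*(-11) = 5 + 11 = 16)
V = 11
P(a, h) = 11 + a*(2/a - h/2) (P(a, h) = (h/(-2) + 2/a)*a + 11 = (h*(-½) + 2/a)*a + 11 = (-h/2 + 2/a)*a + 11 = (2/a - h/2)*a + 11 = a*(2/a - h/2) + 11 = 11 + a*(2/a - h/2))
214*P(T, -6) = 214*(13 - ½*16*(-6)) = 214*(13 + 48) = 214*61 = 13054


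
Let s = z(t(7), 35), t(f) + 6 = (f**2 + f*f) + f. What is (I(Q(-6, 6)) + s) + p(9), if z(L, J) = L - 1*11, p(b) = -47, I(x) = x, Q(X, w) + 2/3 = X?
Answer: 103/3 ≈ 34.333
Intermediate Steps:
Q(X, w) = -2/3 + X
t(f) = -6 + f + 2*f**2 (t(f) = -6 + ((f**2 + f*f) + f) = -6 + ((f**2 + f**2) + f) = -6 + (2*f**2 + f) = -6 + (f + 2*f**2) = -6 + f + 2*f**2)
z(L, J) = -11 + L (z(L, J) = L - 11 = -11 + L)
s = 88 (s = -11 + (-6 + 7 + 2*7**2) = -11 + (-6 + 7 + 2*49) = -11 + (-6 + 7 + 98) = -11 + 99 = 88)
(I(Q(-6, 6)) + s) + p(9) = ((-2/3 - 6) + 88) - 47 = (-20/3 + 88) - 47 = 244/3 - 47 = 103/3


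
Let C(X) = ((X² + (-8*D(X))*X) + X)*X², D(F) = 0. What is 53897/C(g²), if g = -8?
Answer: 53897/17039360 ≈ 0.0031631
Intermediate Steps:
C(X) = X²*(X + X²) (C(X) = ((X² + (-8*0)*X) + X)*X² = ((X² + 0*X) + X)*X² = ((X² + 0) + X)*X² = (X² + X)*X² = (X + X²)*X² = X²*(X + X²))
53897/C(g²) = 53897/((((-8)²)³*(1 + (-8)²))) = 53897/((64³*(1 + 64))) = 53897/((262144*65)) = 53897/17039360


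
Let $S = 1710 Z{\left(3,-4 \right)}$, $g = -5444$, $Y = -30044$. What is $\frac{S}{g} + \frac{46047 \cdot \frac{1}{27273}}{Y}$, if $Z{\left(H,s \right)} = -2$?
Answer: $\frac{233505263431}{371729935444} \approx 0.62816$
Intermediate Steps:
$S = -3420$ ($S = 1710 \left(-2\right) = -3420$)
$\frac{S}{g} + \frac{46047 \cdot \frac{1}{27273}}{Y} = - \frac{3420}{-5444} + \frac{46047 \cdot \frac{1}{27273}}{-30044} = \left(-3420\right) \left(- \frac{1}{5444}\right) + 46047 \cdot \frac{1}{27273} \left(- \frac{1}{30044}\right) = \frac{855}{1361} + \frac{15349}{9091} \left(- \frac{1}{30044}\right) = \frac{855}{1361} - \frac{15349}{273130004} = \frac{233505263431}{371729935444}$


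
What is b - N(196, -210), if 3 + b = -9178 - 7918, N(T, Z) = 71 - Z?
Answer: -17380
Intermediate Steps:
b = -17099 (b = -3 + (-9178 - 7918) = -3 - 17096 = -17099)
b - N(196, -210) = -17099 - (71 - 1*(-210)) = -17099 - (71 + 210) = -17099 - 1*281 = -17099 - 281 = -17380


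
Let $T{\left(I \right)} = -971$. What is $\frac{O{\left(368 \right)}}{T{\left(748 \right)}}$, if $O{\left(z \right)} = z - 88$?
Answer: $- \frac{280}{971} \approx -0.28836$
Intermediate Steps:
$O{\left(z \right)} = -88 + z$ ($O{\left(z \right)} = z - 88 = -88 + z$)
$\frac{O{\left(368 \right)}}{T{\left(748 \right)}} = \frac{-88 + 368}{-971} = 280 \left(- \frac{1}{971}\right) = - \frac{280}{971}$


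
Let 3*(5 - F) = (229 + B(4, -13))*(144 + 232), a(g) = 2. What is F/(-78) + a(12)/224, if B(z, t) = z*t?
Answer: 414021/1456 ≈ 284.35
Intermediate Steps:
B(z, t) = t*z
F = -22179 (F = 5 - (229 - 13*4)*(144 + 232)/3 = 5 - (229 - 52)*376/3 = 5 - 59*376 = 5 - ⅓*66552 = 5 - 22184 = -22179)
F/(-78) + a(12)/224 = -22179/(-78) + 2/224 = -22179*(-1/78) + 2*(1/224) = 7393/26 + 1/112 = 414021/1456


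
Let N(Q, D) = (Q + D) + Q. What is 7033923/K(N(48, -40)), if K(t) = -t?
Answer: -7033923/56 ≈ -1.2561e+5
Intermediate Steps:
N(Q, D) = D + 2*Q (N(Q, D) = (D + Q) + Q = D + 2*Q)
7033923/K(N(48, -40)) = 7033923/((-(-40 + 2*48))) = 7033923/((-(-40 + 96))) = 7033923/((-1*56)) = 7033923/(-56) = 7033923*(-1/56) = -7033923/56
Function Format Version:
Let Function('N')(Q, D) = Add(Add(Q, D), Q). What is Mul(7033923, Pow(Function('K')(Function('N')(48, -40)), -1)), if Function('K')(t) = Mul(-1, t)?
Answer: Rational(-7033923, 56) ≈ -1.2561e+5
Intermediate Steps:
Function('N')(Q, D) = Add(D, Mul(2, Q)) (Function('N')(Q, D) = Add(Add(D, Q), Q) = Add(D, Mul(2, Q)))
Mul(7033923, Pow(Function('K')(Function('N')(48, -40)), -1)) = Mul(7033923, Pow(Mul(-1, Add(-40, Mul(2, 48))), -1)) = Mul(7033923, Pow(Mul(-1, Add(-40, 96)), -1)) = Mul(7033923, Pow(Mul(-1, 56), -1)) = Mul(7033923, Pow(-56, -1)) = Mul(7033923, Rational(-1, 56)) = Rational(-7033923, 56)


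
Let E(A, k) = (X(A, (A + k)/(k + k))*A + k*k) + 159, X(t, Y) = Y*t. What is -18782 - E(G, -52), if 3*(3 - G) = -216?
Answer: -2121705/104 ≈ -20401.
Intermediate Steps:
G = 75 (G = 3 - 1/3*(-216) = 3 + 72 = 75)
E(A, k) = 159 + k**2 + A**2*(A + k)/(2*k) (E(A, k) = ((((A + k)/(k + k))*A)*A + k*k) + 159 = ((((A + k)/((2*k)))*A)*A + k**2) + 159 = ((((A + k)*(1/(2*k)))*A)*A + k**2) + 159 = ((((A + k)/(2*k))*A)*A + k**2) + 159 = ((A*(A + k)/(2*k))*A + k**2) + 159 = (A**2*(A + k)/(2*k) + k**2) + 159 = (k**2 + A**2*(A + k)/(2*k)) + 159 = 159 + k**2 + A**2*(A + k)/(2*k))
-18782 - E(G, -52) = -18782 - (-52*(159 + (-52)**2) + (1/2)*75**2*(75 - 52))/(-52) = -18782 - (-1)*(-52*(159 + 2704) + (1/2)*5625*23)/52 = -18782 - (-1)*(-52*2863 + 129375/2)/52 = -18782 - (-1)*(-148876 + 129375/2)/52 = -18782 - (-1)*(-168377)/(52*2) = -18782 - 1*168377/104 = -18782 - 168377/104 = -2121705/104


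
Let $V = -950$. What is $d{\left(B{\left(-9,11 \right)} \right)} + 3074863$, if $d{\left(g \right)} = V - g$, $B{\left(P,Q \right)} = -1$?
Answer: $3073914$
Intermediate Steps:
$d{\left(g \right)} = -950 - g$
$d{\left(B{\left(-9,11 \right)} \right)} + 3074863 = \left(-950 - -1\right) + 3074863 = \left(-950 + 1\right) + 3074863 = -949 + 3074863 = 3073914$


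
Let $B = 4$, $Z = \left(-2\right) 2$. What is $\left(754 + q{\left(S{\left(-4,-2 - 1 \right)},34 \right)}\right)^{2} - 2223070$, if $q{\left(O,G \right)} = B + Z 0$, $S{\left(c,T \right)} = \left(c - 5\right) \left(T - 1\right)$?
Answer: $-1648506$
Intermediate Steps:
$Z = -4$
$S{\left(c,T \right)} = \left(-1 + T\right) \left(-5 + c\right)$ ($S{\left(c,T \right)} = \left(-5 + c\right) \left(-1 + T\right) = \left(-1 + T\right) \left(-5 + c\right)$)
$q{\left(O,G \right)} = 4$ ($q{\left(O,G \right)} = 4 - 0 = 4 + 0 = 4$)
$\left(754 + q{\left(S{\left(-4,-2 - 1 \right)},34 \right)}\right)^{2} - 2223070 = \left(754 + 4\right)^{2} - 2223070 = 758^{2} - 2223070 = 574564 - 2223070 = -1648506$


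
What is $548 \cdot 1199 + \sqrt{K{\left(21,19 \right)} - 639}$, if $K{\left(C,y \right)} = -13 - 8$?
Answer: $657052 + 2 i \sqrt{165} \approx 6.5705 \cdot 10^{5} + 25.69 i$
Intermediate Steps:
$K{\left(C,y \right)} = -21$ ($K{\left(C,y \right)} = -13 - 8 = -21$)
$548 \cdot 1199 + \sqrt{K{\left(21,19 \right)} - 639} = 548 \cdot 1199 + \sqrt{-21 - 639} = 657052 + \sqrt{-660} = 657052 + 2 i \sqrt{165}$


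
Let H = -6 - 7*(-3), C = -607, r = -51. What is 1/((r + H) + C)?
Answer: -1/643 ≈ -0.0015552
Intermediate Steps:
H = 15 (H = -6 + 21 = 15)
1/((r + H) + C) = 1/((-51 + 15) - 607) = 1/(-36 - 607) = 1/(-643) = -1/643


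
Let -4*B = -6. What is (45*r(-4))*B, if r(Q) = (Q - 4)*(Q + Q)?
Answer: 4320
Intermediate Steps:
B = 3/2 (B = -¼*(-6) = 3/2 ≈ 1.5000)
r(Q) = 2*Q*(-4 + Q) (r(Q) = (-4 + Q)*(2*Q) = 2*Q*(-4 + Q))
(45*r(-4))*B = (45*(2*(-4)*(-4 - 4)))*(3/2) = (45*(2*(-4)*(-8)))*(3/2) = (45*64)*(3/2) = 2880*(3/2) = 4320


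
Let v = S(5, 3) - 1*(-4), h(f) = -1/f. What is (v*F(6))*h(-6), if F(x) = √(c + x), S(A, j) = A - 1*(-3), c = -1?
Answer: 2*√5 ≈ 4.4721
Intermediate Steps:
S(A, j) = 3 + A (S(A, j) = A + 3 = 3 + A)
F(x) = √(-1 + x)
v = 12 (v = (3 + 5) - 1*(-4) = 8 + 4 = 12)
(v*F(6))*h(-6) = (12*√(-1 + 6))*(-1/(-6)) = (12*√5)*(-1*(-⅙)) = (12*√5)*(⅙) = 2*√5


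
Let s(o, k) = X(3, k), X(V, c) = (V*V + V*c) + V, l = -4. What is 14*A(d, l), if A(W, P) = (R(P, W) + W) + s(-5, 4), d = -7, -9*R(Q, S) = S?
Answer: 2240/9 ≈ 248.89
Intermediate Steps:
R(Q, S) = -S/9
X(V, c) = V + V² + V*c (X(V, c) = (V² + V*c) + V = V + V² + V*c)
s(o, k) = 12 + 3*k (s(o, k) = 3*(1 + 3 + k) = 3*(4 + k) = 12 + 3*k)
A(W, P) = 24 + 8*W/9 (A(W, P) = (-W/9 + W) + (12 + 3*4) = 8*W/9 + (12 + 12) = 8*W/9 + 24 = 24 + 8*W/9)
14*A(d, l) = 14*(24 + (8/9)*(-7)) = 14*(24 - 56/9) = 14*(160/9) = 2240/9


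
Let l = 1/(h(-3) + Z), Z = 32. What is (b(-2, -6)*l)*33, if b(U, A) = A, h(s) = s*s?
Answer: -198/41 ≈ -4.8293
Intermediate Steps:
h(s) = s²
l = 1/41 (l = 1/((-3)² + 32) = 1/(9 + 32) = 1/41 ≈ 0.024390)
(b(-2, -6)*l)*33 = -6*1/41*33 = -6/41*33 = -198/41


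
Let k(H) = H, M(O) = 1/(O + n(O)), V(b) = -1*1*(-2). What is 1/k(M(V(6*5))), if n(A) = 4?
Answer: 6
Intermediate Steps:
V(b) = 2 (V(b) = -1*(-2) = 2)
M(O) = 1/(4 + O) (M(O) = 1/(O + 4) = 1/(4 + O))
1/k(M(V(6*5))) = 1/(1/(4 + 2)) = 1/(1/6) = 1/(⅙) = 6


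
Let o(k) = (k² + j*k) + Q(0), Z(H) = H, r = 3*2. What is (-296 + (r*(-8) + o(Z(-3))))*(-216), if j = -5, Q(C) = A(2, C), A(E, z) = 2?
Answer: 68688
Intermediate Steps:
r = 6
Q(C) = 2
o(k) = 2 + k² - 5*k (o(k) = (k² - 5*k) + 2 = 2 + k² - 5*k)
(-296 + (r*(-8) + o(Z(-3))))*(-216) = (-296 + (6*(-8) + (2 + (-3)² - 5*(-3))))*(-216) = (-296 + (-48 + (2 + 9 + 15)))*(-216) = (-296 + (-48 + 26))*(-216) = (-296 - 22)*(-216) = -318*(-216) = 68688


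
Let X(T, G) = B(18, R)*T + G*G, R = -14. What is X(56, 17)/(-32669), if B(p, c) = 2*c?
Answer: 1279/32669 ≈ 0.039150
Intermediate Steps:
X(T, G) = G² - 28*T (X(T, G) = (2*(-14))*T + G*G = -28*T + G² = G² - 28*T)
X(56, 17)/(-32669) = (17² - 28*56)/(-32669) = (289 - 1568)*(-1/32669) = -1279*(-1/32669) = 1279/32669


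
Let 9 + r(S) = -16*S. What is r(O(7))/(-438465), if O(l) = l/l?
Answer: 5/87693 ≈ 5.7017e-5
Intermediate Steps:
O(l) = 1
r(S) = -9 - 16*S
r(O(7))/(-438465) = (-9 - 16*1)/(-438465) = (-9 - 16)*(-1/438465) = -25*(-1/438465) = 5/87693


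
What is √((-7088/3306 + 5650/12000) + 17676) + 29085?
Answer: 29085 + √19317395904495/33060 ≈ 29218.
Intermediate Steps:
√((-7088/3306 + 5650/12000) + 17676) + 29085 = √((-7088*1/3306 + 5650*(1/12000)) + 17676) + 29085 = √((-3544/1653 + 113/240) + 17676) + 29085 = √(-221257/132240 + 17676) + 29085 = √(2337252983/132240) + 29085 = √19317395904495/33060 + 29085 = 29085 + √19317395904495/33060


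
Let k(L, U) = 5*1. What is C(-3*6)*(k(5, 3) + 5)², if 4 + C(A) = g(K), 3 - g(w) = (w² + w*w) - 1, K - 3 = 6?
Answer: -16200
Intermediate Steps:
K = 9 (K = 3 + 6 = 9)
k(L, U) = 5
g(w) = 4 - 2*w² (g(w) = 3 - ((w² + w*w) - 1) = 3 - ((w² + w²) - 1) = 3 - (2*w² - 1) = 3 - (-1 + 2*w²) = 3 + (1 - 2*w²) = 4 - 2*w²)
C(A) = -162 (C(A) = -4 + (4 - 2*9²) = -4 + (4 - 2*81) = -4 + (4 - 162) = -4 - 158 = -162)
C(-3*6)*(k(5, 3) + 5)² = -162*(5 + 5)² = -162*10² = -162*100 = -16200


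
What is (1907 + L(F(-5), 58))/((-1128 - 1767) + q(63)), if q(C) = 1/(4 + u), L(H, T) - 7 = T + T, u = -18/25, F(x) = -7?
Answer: -1148/1637 ≈ -0.70128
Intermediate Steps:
u = -18/25 (u = -18*1/25 = -18/25 ≈ -0.72000)
L(H, T) = 7 + 2*T (L(H, T) = 7 + (T + T) = 7 + 2*T)
q(C) = 25/82 (q(C) = 1/(4 - 18/25) = 1/(82/25) = 25/82)
(1907 + L(F(-5), 58))/((-1128 - 1767) + q(63)) = (1907 + (7 + 2*58))/((-1128 - 1767) + 25/82) = (1907 + (7 + 116))/(-2895 + 25/82) = (1907 + 123)/(-237365/82) = 2030*(-82/237365) = -1148/1637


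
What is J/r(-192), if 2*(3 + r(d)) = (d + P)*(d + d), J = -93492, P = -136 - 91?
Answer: -31164/26815 ≈ -1.1622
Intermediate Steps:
P = -227
r(d) = -3 + d*(-227 + d) (r(d) = -3 + ((d - 227)*(d + d))/2 = -3 + ((-227 + d)*(2*d))/2 = -3 + (2*d*(-227 + d))/2 = -3 + d*(-227 + d))
J/r(-192) = -93492/(-3 + (-192)**2 - 227*(-192)) = -93492/(-3 + 36864 + 43584) = -93492/80445 = -93492*1/80445 = -31164/26815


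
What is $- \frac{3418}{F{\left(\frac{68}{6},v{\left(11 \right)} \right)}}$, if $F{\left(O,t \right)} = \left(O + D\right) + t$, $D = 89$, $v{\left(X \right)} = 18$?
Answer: $- \frac{10254}{355} \approx -28.885$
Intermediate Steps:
$F{\left(O,t \right)} = 89 + O + t$ ($F{\left(O,t \right)} = \left(O + 89\right) + t = \left(89 + O\right) + t = 89 + O + t$)
$- \frac{3418}{F{\left(\frac{68}{6},v{\left(11 \right)} \right)}} = - \frac{3418}{89 + \frac{68}{6} + 18} = - \frac{3418}{89 + 68 \cdot \frac{1}{6} + 18} = - \frac{3418}{89 + \frac{34}{3} + 18} = - \frac{3418}{\frac{355}{3}} = \left(-3418\right) \frac{3}{355} = - \frac{10254}{355}$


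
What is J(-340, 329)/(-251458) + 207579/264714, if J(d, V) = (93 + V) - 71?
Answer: 4342040464/5547037751 ≈ 0.78277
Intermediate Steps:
J(d, V) = 22 + V
J(-340, 329)/(-251458) + 207579/264714 = (22 + 329)/(-251458) + 207579/264714 = 351*(-1/251458) + 207579*(1/264714) = -351/251458 + 69193/88238 = 4342040464/5547037751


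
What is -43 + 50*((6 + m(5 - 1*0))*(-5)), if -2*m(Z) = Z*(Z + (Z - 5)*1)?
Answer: 1582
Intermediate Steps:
m(Z) = -Z*(-5 + 2*Z)/2 (m(Z) = -Z*(Z + (Z - 5)*1)/2 = -Z*(Z + (-5 + Z)*1)/2 = -Z*(Z + (-5 + Z))/2 = -Z*(-5 + 2*Z)/2)
-43 + 50*((6 + m(5 - 1*0))*(-5)) = -43 + 50*((6 + (5 - 1*0)*(5 - 2*(5 - 1*0))/2)*(-5)) = -43 + 50*((6 + (5 + 0)*(5 - 2*(5 + 0))/2)*(-5)) = -43 + 50*((6 + (½)*5*(5 - 2*5))*(-5)) = -43 + 50*((6 + (½)*5*(5 - 10))*(-5)) = -43 + 50*((6 + (½)*5*(-5))*(-5)) = -43 + 50*((6 - 25/2)*(-5)) = -43 + 50*(-13/2*(-5)) = -43 + 50*(65/2) = -43 + 1625 = 1582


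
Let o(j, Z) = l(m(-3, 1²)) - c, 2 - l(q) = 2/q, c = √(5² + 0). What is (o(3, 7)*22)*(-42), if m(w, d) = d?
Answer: 4620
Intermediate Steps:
c = 5 (c = √(25 + 0) = √25 = 5)
l(q) = 2 - 2/q
o(j, Z) = -5 (o(j, Z) = (2 - 2/(1²)) - 1*5 = (2 - 2/1) - 5 = (2 - 2*1) - 5 = (2 - 2) - 5 = 0 - 5 = -5)
(o(3, 7)*22)*(-42) = -5*22*(-42) = -110*(-42) = 4620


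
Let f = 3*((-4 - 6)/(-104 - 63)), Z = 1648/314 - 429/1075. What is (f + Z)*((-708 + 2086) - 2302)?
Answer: -130971362676/28185425 ≈ -4646.8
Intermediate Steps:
Z = 818447/168775 (Z = 1648*(1/314) - 429*1/1075 = 824/157 - 429/1075 = 818447/168775 ≈ 4.8493)
f = 30/167 (f = 3*(-10/(-167)) = 3*(-10*(-1/167)) = 3*(10/167) = 30/167 ≈ 0.17964)
(f + Z)*((-708 + 2086) - 2302) = (30/167 + 818447/168775)*((-708 + 2086) - 2302) = 141743899*(1378 - 2302)/28185425 = (141743899/28185425)*(-924) = -130971362676/28185425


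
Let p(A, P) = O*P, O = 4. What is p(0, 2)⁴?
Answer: 4096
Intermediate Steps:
p(A, P) = 4*P
p(0, 2)⁴ = (4*2)⁴ = 8⁴ = 4096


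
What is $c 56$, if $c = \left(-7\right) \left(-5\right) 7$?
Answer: $13720$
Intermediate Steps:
$c = 245$ ($c = 35 \cdot 7 = 245$)
$c 56 = 245 \cdot 56 = 13720$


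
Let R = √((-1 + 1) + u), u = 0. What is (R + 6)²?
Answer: 36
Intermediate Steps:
R = 0 (R = √((-1 + 1) + 0) = √(0 + 0) = √0 = 0)
(R + 6)² = (0 + 6)² = 6² = 36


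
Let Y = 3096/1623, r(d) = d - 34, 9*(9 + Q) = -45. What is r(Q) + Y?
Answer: -24936/541 ≈ -46.092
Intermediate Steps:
Q = -14 (Q = -9 + (1/9)*(-45) = -9 - 5 = -14)
r(d) = -34 + d
Y = 1032/541 (Y = 3096*(1/1623) = 1032/541 ≈ 1.9076)
r(Q) + Y = (-34 - 14) + 1032/541 = -48 + 1032/541 = -24936/541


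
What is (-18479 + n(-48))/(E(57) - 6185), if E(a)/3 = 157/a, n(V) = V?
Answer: 352013/117358 ≈ 2.9995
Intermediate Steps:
E(a) = 471/a (E(a) = 3*(157/a) = 471/a)
(-18479 + n(-48))/(E(57) - 6185) = (-18479 - 48)/(471/57 - 6185) = -18527/(471*(1/57) - 6185) = -18527/(157/19 - 6185) = -18527/(-117358/19) = -18527*(-19/117358) = 352013/117358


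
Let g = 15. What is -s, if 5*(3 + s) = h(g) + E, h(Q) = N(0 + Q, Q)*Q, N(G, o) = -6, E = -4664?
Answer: 4769/5 ≈ 953.80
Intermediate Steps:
h(Q) = -6*Q
s = -4769/5 (s = -3 + (-6*15 - 4664)/5 = -3 + (-90 - 4664)/5 = -3 + (⅕)*(-4754) = -3 - 4754/5 = -4769/5 ≈ -953.80)
-s = -1*(-4769/5) = 4769/5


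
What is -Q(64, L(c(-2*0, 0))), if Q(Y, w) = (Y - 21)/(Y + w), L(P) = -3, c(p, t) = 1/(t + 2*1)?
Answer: -43/61 ≈ -0.70492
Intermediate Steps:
c(p, t) = 1/(2 + t) (c(p, t) = 1/(t + 2) = 1/(2 + t))
Q(Y, w) = (-21 + Y)/(Y + w)
-Q(64, L(c(-2*0, 0))) = -(-21 + 64)/(64 - 3) = -43/61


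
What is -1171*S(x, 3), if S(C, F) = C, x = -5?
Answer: 5855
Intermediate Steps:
-1171*S(x, 3) = -1171*(-5) = 5855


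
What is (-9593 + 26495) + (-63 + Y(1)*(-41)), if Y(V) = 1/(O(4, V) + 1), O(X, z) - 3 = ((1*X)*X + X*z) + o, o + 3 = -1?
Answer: 336739/20 ≈ 16837.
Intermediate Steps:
o = -4 (o = -3 - 1 = -4)
O(X, z) = -1 + X**2 + X*z (O(X, z) = 3 + (((1*X)*X + X*z) - 4) = 3 + ((X*X + X*z) - 4) = 3 + ((X**2 + X*z) - 4) = 3 + (-4 + X**2 + X*z) = -1 + X**2 + X*z)
Y(V) = 1/(16 + 4*V) (Y(V) = 1/((-1 + 4**2 + 4*V) + 1) = 1/((-1 + 16 + 4*V) + 1) = 1/((15 + 4*V) + 1) = 1/(16 + 4*V))
(-9593 + 26495) + (-63 + Y(1)*(-41)) = (-9593 + 26495) + (-63 + (1/(4*(4 + 1)))*(-41)) = 16902 + (-63 + ((1/4)/5)*(-41)) = 16902 + (-63 + ((1/4)*(1/5))*(-41)) = 16902 + (-63 + (1/20)*(-41)) = 16902 + (-63 - 41/20) = 16902 - 1301/20 = 336739/20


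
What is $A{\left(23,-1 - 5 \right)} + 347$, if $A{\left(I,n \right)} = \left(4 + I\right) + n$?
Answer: $368$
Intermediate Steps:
$A{\left(I,n \right)} = 4 + I + n$
$A{\left(23,-1 - 5 \right)} + 347 = \left(4 + 23 - 6\right) + 347 = 21 + 347 = 368$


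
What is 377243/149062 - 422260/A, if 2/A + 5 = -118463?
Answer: 3728360930765323/149062 ≈ 2.5012e+10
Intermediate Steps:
A = -1/59234 (A = 2/(-5 - 118463) = 2/(-118468) = 2*(-1/118468) = -1/59234 ≈ -1.6882e-5)
377243/149062 - 422260/A = 377243/149062 - 422260/(-1/59234) = 377243*(1/149062) - 422260*(-59234) = 377243/149062 + 25012148840 = 3728360930765323/149062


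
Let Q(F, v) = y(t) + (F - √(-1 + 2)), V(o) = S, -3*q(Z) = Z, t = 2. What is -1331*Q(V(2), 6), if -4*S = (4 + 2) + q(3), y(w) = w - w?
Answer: 11979/4 ≈ 2994.8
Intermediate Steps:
q(Z) = -Z/3
y(w) = 0
S = -5/4 (S = -((4 + 2) - ⅓*3)/4 = -(6 - 1)/4 = -¼*5 = -5/4 ≈ -1.2500)
V(o) = -5/4
Q(F, v) = -1 + F (Q(F, v) = 0 + (F - √(-1 + 2)) = 0 + (F - √1) = 0 + (F - 1*1) = 0 + (F - 1) = 0 + (-1 + F) = -1 + F)
-1331*Q(V(2), 6) = -1331*(-1 - 5/4) = -1331*(-9/4) = 11979/4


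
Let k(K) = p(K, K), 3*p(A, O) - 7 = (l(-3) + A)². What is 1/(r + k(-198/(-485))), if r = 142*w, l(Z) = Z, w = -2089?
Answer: -705675/209326794026 ≈ -3.3712e-6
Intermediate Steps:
p(A, O) = 7/3 + (-3 + A)²/3
r = -296638 (r = 142*(-2089) = -296638)
k(K) = 7/3 + (-3 + K)²/3
1/(r + k(-198/(-485))) = 1/(-296638 + (7/3 + (-3 - 198/(-485))²/3)) = 1/(-296638 + (7/3 + (-3 - 198*(-1/485))²/3)) = 1/(-296638 + (7/3 + (-3 + 198/485)²/3)) = 1/(-296638 + (7/3 + (-1257/485)²/3)) = 1/(-296638 + (7/3 + (⅓)*(1580049/235225))) = 1/(-296638 + (7/3 + 526683/235225)) = 1/(-296638 + 3226624/705675) = 1/(-209326794026/705675) = -705675/209326794026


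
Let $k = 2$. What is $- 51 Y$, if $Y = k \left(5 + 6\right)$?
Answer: $-1122$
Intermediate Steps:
$Y = 22$ ($Y = 2 \left(5 + 6\right) = 2 \cdot 11 = 22$)
$- 51 Y = \left(-51\right) 22 = -1122$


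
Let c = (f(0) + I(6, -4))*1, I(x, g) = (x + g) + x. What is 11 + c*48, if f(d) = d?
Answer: 395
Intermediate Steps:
I(x, g) = g + 2*x (I(x, g) = (g + x) + x = g + 2*x)
c = 8 (c = (0 + (-4 + 2*6))*1 = (0 + (-4 + 12))*1 = (0 + 8)*1 = 8*1 = 8)
11 + c*48 = 11 + 8*48 = 11 + 384 = 395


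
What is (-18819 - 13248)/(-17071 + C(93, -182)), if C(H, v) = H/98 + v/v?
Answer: 349174/185863 ≈ 1.8787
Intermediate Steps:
C(H, v) = 1 + H/98 (C(H, v) = H*(1/98) + 1 = H/98 + 1 = 1 + H/98)
(-18819 - 13248)/(-17071 + C(93, -182)) = (-18819 - 13248)/(-17071 + (1 + (1/98)*93)) = -32067/(-17071 + (1 + 93/98)) = -32067/(-17071 + 191/98) = -32067/(-1672767/98) = -32067*(-98/1672767) = 349174/185863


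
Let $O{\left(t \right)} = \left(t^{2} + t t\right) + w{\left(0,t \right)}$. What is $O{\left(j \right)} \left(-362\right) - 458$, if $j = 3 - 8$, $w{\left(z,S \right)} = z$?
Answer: $-18558$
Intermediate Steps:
$j = -5$
$O{\left(t \right)} = 2 t^{2}$ ($O{\left(t \right)} = \left(t^{2} + t t\right) + 0 = \left(t^{2} + t^{2}\right) + 0 = 2 t^{2} + 0 = 2 t^{2}$)
$O{\left(j \right)} \left(-362\right) - 458 = 2 \left(-5\right)^{2} \left(-362\right) - 458 = 2 \cdot 25 \left(-362\right) - 458 = 50 \left(-362\right) - 458 = -18100 - 458 = -18558$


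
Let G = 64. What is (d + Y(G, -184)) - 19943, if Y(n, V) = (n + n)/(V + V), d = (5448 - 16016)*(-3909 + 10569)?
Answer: -1619264937/23 ≈ -7.0403e+7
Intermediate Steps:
d = -70382880 (d = -10568*6660 = -70382880)
Y(n, V) = n/V (Y(n, V) = (2*n)/((2*V)) = (2*n)*(1/(2*V)) = n/V)
(d + Y(G, -184)) - 19943 = (-70382880 + 64/(-184)) - 19943 = (-70382880 + 64*(-1/184)) - 19943 = (-70382880 - 8/23) - 19943 = -1618806248/23 - 19943 = -1619264937/23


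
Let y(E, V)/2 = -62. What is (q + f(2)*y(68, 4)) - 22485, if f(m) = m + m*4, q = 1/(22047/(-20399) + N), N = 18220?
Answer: -8817342445026/371647733 ≈ -23725.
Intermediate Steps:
q = 20399/371647733 (q = 1/(22047/(-20399) + 18220) = 1/(22047*(-1/20399) + 18220) = 1/(-22047/20399 + 18220) = 1/(371647733/20399) = 20399/371647733 ≈ 5.4888e-5)
y(E, V) = -124 (y(E, V) = 2*(-62) = -124)
f(m) = 5*m (f(m) = m + 4*m = 5*m)
(q + f(2)*y(68, 4)) - 22485 = (20399/371647733 + (5*2)*(-124)) - 22485 = (20399/371647733 + 10*(-124)) - 22485 = (20399/371647733 - 1240) - 22485 = -460843168521/371647733 - 22485 = -8817342445026/371647733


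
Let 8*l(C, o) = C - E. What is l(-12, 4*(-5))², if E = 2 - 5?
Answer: 81/64 ≈ 1.2656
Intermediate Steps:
E = -3
l(C, o) = 3/8 + C/8 (l(C, o) = (C - 1*(-3))/8 = (C + 3)/8 = (3 + C)/8 = 3/8 + C/8)
l(-12, 4*(-5))² = (3/8 + (⅛)*(-12))² = (3/8 - 3/2)² = (-9/8)² = 81/64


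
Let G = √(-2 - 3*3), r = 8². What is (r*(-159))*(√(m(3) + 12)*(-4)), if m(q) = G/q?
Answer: 13568*√(108 + 3*I*√11) ≈ 1.4115e+5 + 6488.3*I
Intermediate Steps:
r = 64
G = I*√11 (G = √(-2 - 9) = √(-11) = I*√11 ≈ 3.3166*I)
m(q) = I*√11/q (m(q) = (I*√11)/q = I*√11/q)
(r*(-159))*(√(m(3) + 12)*(-4)) = (64*(-159))*(√(I*√11/3 + 12)*(-4)) = -10176*√(I*√11*(⅓) + 12)*(-4) = -10176*√(I*√11/3 + 12)*(-4) = -10176*√(12 + I*√11/3)*(-4) = -(-40704)*√(12 + I*√11/3) = 40704*√(12 + I*√11/3)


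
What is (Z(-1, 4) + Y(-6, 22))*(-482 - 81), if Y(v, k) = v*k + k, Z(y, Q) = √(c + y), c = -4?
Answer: 61930 - 563*I*√5 ≈ 61930.0 - 1258.9*I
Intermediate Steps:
Z(y, Q) = √(-4 + y)
Y(v, k) = k + k*v (Y(v, k) = k*v + k = k + k*v)
(Z(-1, 4) + Y(-6, 22))*(-482 - 81) = (√(-4 - 1) + 22*(1 - 6))*(-482 - 81) = (√(-5) + 22*(-5))*(-563) = (I*√5 - 110)*(-563) = (-110 + I*√5)*(-563) = 61930 - 563*I*√5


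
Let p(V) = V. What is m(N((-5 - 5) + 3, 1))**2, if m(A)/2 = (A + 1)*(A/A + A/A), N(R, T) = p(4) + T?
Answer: 576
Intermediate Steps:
N(R, T) = 4 + T
m(A) = 4 + 4*A (m(A) = 2*((A + 1)*(A/A + A/A)) = 2*((1 + A)*(1 + 1)) = 2*((1 + A)*2) = 2*(2 + 2*A) = 4 + 4*A)
m(N((-5 - 5) + 3, 1))**2 = (4 + 4*(4 + 1))**2 = (4 + 4*5)**2 = (4 + 20)**2 = 24**2 = 576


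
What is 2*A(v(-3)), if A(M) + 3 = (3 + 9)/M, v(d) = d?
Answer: -14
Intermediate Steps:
A(M) = -3 + 12/M (A(M) = -3 + (3 + 9)/M = -3 + 12/M)
2*A(v(-3)) = 2*(-3 + 12/(-3)) = 2*(-3 + 12*(-⅓)) = 2*(-3 - 4) = 2*(-7) = -14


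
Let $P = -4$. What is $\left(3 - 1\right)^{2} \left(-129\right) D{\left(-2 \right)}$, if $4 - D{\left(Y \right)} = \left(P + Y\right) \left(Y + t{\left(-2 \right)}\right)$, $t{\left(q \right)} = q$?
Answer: $10320$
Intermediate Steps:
$D{\left(Y \right)} = 4 - \left(-4 + Y\right) \left(-2 + Y\right)$ ($D{\left(Y \right)} = 4 - \left(-4 + Y\right) \left(Y - 2\right) = 4 - \left(-4 + Y\right) \left(-2 + Y\right)$)
$\left(3 - 1\right)^{2} \left(-129\right) D{\left(-2 \right)} = \left(3 - 1\right)^{2} \left(-129\right) \left(-4 - \left(-2\right)^{2} + 6 \left(-2\right)\right) = 2^{2} \left(-129\right) \left(-4 - 4 - 12\right) = 4 \left(-129\right) \left(-4 - 4 - 12\right) = \left(-516\right) \left(-20\right) = 10320$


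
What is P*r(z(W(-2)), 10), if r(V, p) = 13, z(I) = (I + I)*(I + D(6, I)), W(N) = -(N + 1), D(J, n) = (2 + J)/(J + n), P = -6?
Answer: -78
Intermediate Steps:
D(J, n) = (2 + J)/(J + n)
W(N) = -1 - N (W(N) = -(1 + N) = -1 - N)
z(I) = 2*I*(I + 8/(6 + I)) (z(I) = (I + I)*(I + (2 + 6)/(6 + I)) = (2*I)*(I + 8/(6 + I)) = 2*I*(I + 8/(6 + I)))
P*r(z(W(-2)), 10) = -6*13 = -78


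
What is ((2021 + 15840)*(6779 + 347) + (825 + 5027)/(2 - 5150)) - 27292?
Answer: 14888272565/117 ≈ 1.2725e+8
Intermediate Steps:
((2021 + 15840)*(6779 + 347) + (825 + 5027)/(2 - 5150)) - 27292 = (17861*7126 + 5852/(-5148)) - 27292 = (127277486 + 5852*(-1/5148)) - 27292 = (127277486 - 133/117) - 27292 = 14891465729/117 - 27292 = 14888272565/117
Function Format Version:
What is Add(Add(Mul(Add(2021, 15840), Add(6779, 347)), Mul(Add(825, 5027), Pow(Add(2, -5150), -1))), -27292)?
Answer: Rational(14888272565, 117) ≈ 1.2725e+8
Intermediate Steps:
Add(Add(Mul(Add(2021, 15840), Add(6779, 347)), Mul(Add(825, 5027), Pow(Add(2, -5150), -1))), -27292) = Add(Add(Mul(17861, 7126), Mul(5852, Pow(-5148, -1))), -27292) = Add(Add(127277486, Mul(5852, Rational(-1, 5148))), -27292) = Add(Add(127277486, Rational(-133, 117)), -27292) = Add(Rational(14891465729, 117), -27292) = Rational(14888272565, 117)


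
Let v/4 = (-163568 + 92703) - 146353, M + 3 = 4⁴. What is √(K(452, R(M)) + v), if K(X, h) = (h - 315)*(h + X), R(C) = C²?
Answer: 513*√15598 ≈ 64070.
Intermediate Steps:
M = 253 (M = -3 + 4⁴ = -3 + 256 = 253)
K(X, h) = (-315 + h)*(X + h)
v = -868872 (v = 4*((-163568 + 92703) - 146353) = 4*(-70865 - 146353) = 4*(-217218) = -868872)
√(K(452, R(M)) + v) = √(((253²)² - 315*452 - 315*253² + 452*253²) - 868872) = √((64009² - 142380 - 315*64009 + 452*64009) - 868872) = √((4097152081 - 142380 - 20162835 + 28932068) - 868872) = √(4105778934 - 868872) = √4104910062 = 513*√15598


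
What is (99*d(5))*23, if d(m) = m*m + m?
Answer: 68310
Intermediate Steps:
d(m) = m + m² (d(m) = m² + m = m + m²)
(99*d(5))*23 = (99*(5*(1 + 5)))*23 = (99*(5*6))*23 = (99*30)*23 = 2970*23 = 68310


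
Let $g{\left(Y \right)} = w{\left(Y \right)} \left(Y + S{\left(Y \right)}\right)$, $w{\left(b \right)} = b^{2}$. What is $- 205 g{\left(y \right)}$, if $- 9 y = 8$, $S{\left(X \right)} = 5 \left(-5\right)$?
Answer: $\frac{3056960}{729} \approx 4193.4$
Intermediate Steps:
$S{\left(X \right)} = -25$
$y = - \frac{8}{9}$ ($y = \left(- \frac{1}{9}\right) 8 = - \frac{8}{9} \approx -0.88889$)
$g{\left(Y \right)} = Y^{2} \left(-25 + Y\right)$ ($g{\left(Y \right)} = Y^{2} \left(Y - 25\right) = Y^{2} \left(-25 + Y\right)$)
$- 205 g{\left(y \right)} = - 205 \left(- \frac{8}{9}\right)^{2} \left(-25 - \frac{8}{9}\right) = - 205 \cdot \frac{64}{81} \left(- \frac{233}{9}\right) = \left(-205\right) \left(- \frac{14912}{729}\right) = \frac{3056960}{729}$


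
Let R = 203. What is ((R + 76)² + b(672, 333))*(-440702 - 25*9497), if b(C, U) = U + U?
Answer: -53237716389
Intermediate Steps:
b(C, U) = 2*U
((R + 76)² + b(672, 333))*(-440702 - 25*9497) = ((203 + 76)² + 2*333)*(-440702 - 25*9497) = (279² + 666)*(-440702 - 237425) = (77841 + 666)*(-678127) = 78507*(-678127) = -53237716389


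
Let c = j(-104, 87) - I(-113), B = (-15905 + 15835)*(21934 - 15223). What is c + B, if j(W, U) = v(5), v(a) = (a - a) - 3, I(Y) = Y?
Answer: -469660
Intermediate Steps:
B = -469770 (B = -70*6711 = -469770)
v(a) = -3 (v(a) = 0 - 3 = -3)
j(W, U) = -3
c = 110 (c = -3 - 1*(-113) = -3 + 113 = 110)
c + B = 110 - 469770 = -469660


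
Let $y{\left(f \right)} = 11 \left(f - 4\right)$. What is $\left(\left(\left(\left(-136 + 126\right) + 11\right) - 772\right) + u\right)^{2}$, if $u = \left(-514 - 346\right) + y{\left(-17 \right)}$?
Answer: $3467044$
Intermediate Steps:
$y{\left(f \right)} = -44 + 11 f$ ($y{\left(f \right)} = 11 \left(-4 + f\right) = -44 + 11 f$)
$u = -1091$ ($u = \left(-514 - 346\right) + \left(-44 + 11 \left(-17\right)\right) = -860 - 231 = -1091$)
$\left(\left(\left(\left(-136 + 126\right) + 11\right) - 772\right) + u\right)^{2} = \left(\left(\left(\left(-136 + 126\right) + 11\right) - 772\right) - 1091\right)^{2} = \left(\left(\left(-10 + 11\right) - 772\right) - 1091\right)^{2} = \left(\left(1 - 772\right) - 1091\right)^{2} = \left(-771 - 1091\right)^{2} = \left(-1862\right)^{2} = 3467044$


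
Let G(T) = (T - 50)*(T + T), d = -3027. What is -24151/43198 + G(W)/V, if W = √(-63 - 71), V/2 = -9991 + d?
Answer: -154304593/281175782 + 25*I*√134/6509 ≈ -0.54878 + 0.044461*I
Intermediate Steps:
V = -26036 (V = 2*(-9991 - 3027) = 2*(-13018) = -26036)
W = I*√134 (W = √(-134) = I*√134 ≈ 11.576*I)
G(T) = 2*T*(-50 + T) (G(T) = (-50 + T)*(2*T) = 2*T*(-50 + T))
-24151/43198 + G(W)/V = -24151/43198 + (2*(I*√134)*(-50 + I*√134))/(-26036) = -24151*1/43198 + (2*I*√134*(-50 + I*√134))*(-1/26036) = -24151/43198 - I*√134*(-50 + I*√134)/13018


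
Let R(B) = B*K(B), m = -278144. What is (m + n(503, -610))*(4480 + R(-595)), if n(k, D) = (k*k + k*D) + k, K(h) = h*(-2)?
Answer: 233206719340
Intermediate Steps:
K(h) = -2*h
R(B) = -2*B**2 (R(B) = B*(-2*B) = -2*B**2)
n(k, D) = k + k**2 + D*k (n(k, D) = (k**2 + D*k) + k = k + k**2 + D*k)
(m + n(503, -610))*(4480 + R(-595)) = (-278144 + 503*(1 - 610 + 503))*(4480 - 2*(-595)**2) = (-278144 + 503*(-106))*(4480 - 2*354025) = (-278144 - 53318)*(4480 - 708050) = -331462*(-703570) = 233206719340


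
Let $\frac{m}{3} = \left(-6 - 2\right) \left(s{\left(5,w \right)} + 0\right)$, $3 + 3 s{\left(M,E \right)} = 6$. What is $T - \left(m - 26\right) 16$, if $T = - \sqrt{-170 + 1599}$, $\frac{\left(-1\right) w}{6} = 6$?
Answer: $800 - \sqrt{1429} \approx 762.2$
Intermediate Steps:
$w = -36$ ($w = \left(-6\right) 6 = -36$)
$s{\left(M,E \right)} = 1$ ($s{\left(M,E \right)} = -1 + \frac{1}{3} \cdot 6 = -1 + 2 = 1$)
$m = -24$ ($m = 3 \left(-6 - 2\right) \left(1 + 0\right) = 3 \left(\left(-8\right) 1\right) = 3 \left(-8\right) = -24$)
$T = - \sqrt{1429} \approx -37.802$
$T - \left(m - 26\right) 16 = - \sqrt{1429} - \left(-24 - 26\right) 16 = - \sqrt{1429} - \left(-50\right) 16 = - \sqrt{1429} - -800 = - \sqrt{1429} + 800 = 800 - \sqrt{1429}$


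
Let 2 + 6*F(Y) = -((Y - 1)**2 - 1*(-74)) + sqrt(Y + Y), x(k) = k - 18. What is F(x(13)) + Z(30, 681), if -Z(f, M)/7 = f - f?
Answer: -56/3 + I*sqrt(10)/6 ≈ -18.667 + 0.52705*I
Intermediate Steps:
x(k) = -18 + k
Z(f, M) = 0 (Z(f, M) = -7*(f - f) = -7*0 = 0)
F(Y) = -38/3 - (-1 + Y)**2/6 + sqrt(2)*sqrt(Y)/6 (F(Y) = -1/3 + (-((Y - 1)**2 - 1*(-74)) + sqrt(Y + Y))/6 = -1/3 + (-((-1 + Y)**2 + 74) + sqrt(2*Y))/6 = -1/3 + (-(74 + (-1 + Y)**2) + sqrt(2)*sqrt(Y))/6 = -1/3 + ((-74 - (-1 + Y)**2) + sqrt(2)*sqrt(Y))/6 = -1/3 + (-74 - (-1 + Y)**2 + sqrt(2)*sqrt(Y))/6 = -1/3 + (-37/3 - (-1 + Y)**2/6 + sqrt(2)*sqrt(Y)/6) = -38/3 - (-1 + Y)**2/6 + sqrt(2)*sqrt(Y)/6)
F(x(13)) + Z(30, 681) = (-38/3 - (-1 + (-18 + 13))**2/6 + sqrt(2)*sqrt(-18 + 13)/6) + 0 = (-38/3 - (-1 - 5)**2/6 + sqrt(2)*sqrt(-5)/6) + 0 = (-38/3 - 1/6*(-6)**2 + sqrt(2)*(I*sqrt(5))/6) + 0 = (-38/3 - 1/6*36 + I*sqrt(10)/6) + 0 = (-38/3 - 6 + I*sqrt(10)/6) + 0 = (-56/3 + I*sqrt(10)/6) + 0 = -56/3 + I*sqrt(10)/6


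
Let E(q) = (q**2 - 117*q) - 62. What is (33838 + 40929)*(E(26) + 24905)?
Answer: 1680537859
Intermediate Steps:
E(q) = -62 + q**2 - 117*q
(33838 + 40929)*(E(26) + 24905) = (33838 + 40929)*((-62 + 26**2 - 117*26) + 24905) = 74767*((-62 + 676 - 3042) + 24905) = 74767*(-2428 + 24905) = 74767*22477 = 1680537859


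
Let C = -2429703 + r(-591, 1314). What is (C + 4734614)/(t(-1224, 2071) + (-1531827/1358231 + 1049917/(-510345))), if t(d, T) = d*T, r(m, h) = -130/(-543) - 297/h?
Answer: -3838224835814903555385/4221223143871424645252 ≈ -0.90927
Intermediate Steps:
r(m, h) = 130/543 - 297/h (r(m, h) = -130*(-1/543) - 297/h = 130/543 - 297/h)
t(d, T) = T*d
C = -192621993373/79278 (C = -2429703 + (130/543 - 297/1314) = -2429703 + (130/543 - 297*1/1314) = -2429703 + (130/543 - 33/146) = -2429703 + 1061/79278 = -192621993373/79278 ≈ -2.4297e+6)
(C + 4734614)/(t(-1224, 2071) + (-1531827/1358231 + 1049917/(-510345))) = (-192621993373/79278 + 4734614)/(2071*(-1224) + (-1531827/1358231 + 1049917/(-510345))) = 182728735319/(79278*(-2534904 + (-1531827*1/1358231 + 1049917*(-1/510345)))) = 182728735319/(79278*(-2534904 + (-1531827/1358231 - 95447/46395))) = 182728735319/(79278*(-2534904 - 200708187922/63015127245)) = 182728735319/(79278*(-159737498822047402/63015127245)) = (182728735319/79278)*(-63015127245/159737498822047402) = -3838224835814903555385/4221223143871424645252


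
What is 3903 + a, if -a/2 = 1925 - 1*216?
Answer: 485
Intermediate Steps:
a = -3418 (a = -2*(1925 - 1*216) = -2*(1925 - 216) = -2*1709 = -3418)
3903 + a = 3903 - 3418 = 485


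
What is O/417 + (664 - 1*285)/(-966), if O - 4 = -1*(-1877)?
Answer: 553001/134274 ≈ 4.1185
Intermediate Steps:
O = 1881 (O = 4 - 1*(-1877) = 4 + 1877 = 1881)
O/417 + (664 - 1*285)/(-966) = 1881/417 + (664 - 1*285)/(-966) = 1881*(1/417) + (664 - 285)*(-1/966) = 627/139 + 379*(-1/966) = 627/139 - 379/966 = 553001/134274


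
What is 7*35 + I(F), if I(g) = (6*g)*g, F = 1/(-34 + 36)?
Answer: 493/2 ≈ 246.50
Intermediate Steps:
F = ½ (F = 1/2 = ½ ≈ 0.50000)
I(g) = 6*g²
7*35 + I(F) = 7*35 + 6*(½)² = 245 + 6*(¼) = 245 + 3/2 = 493/2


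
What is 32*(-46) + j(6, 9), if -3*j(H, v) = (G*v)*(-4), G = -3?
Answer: -1508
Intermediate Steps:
j(H, v) = -4*v (j(H, v) = -(-3*v)*(-4)/3 = -4*v)
32*(-46) + j(6, 9) = 32*(-46) - 4*9 = -1472 - 36 = -1508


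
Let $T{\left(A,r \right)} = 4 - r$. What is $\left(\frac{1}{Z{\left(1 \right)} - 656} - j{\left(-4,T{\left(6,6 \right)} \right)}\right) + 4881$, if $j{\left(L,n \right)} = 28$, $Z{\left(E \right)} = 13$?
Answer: $\frac{3120478}{643} \approx 4853.0$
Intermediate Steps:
$\left(\frac{1}{Z{\left(1 \right)} - 656} - j{\left(-4,T{\left(6,6 \right)} \right)}\right) + 4881 = \left(\frac{1}{13 - 656} - 28\right) + 4881 = \left(\frac{1}{-643} - 28\right) + 4881 = \left(- \frac{1}{643} - 28\right) + 4881 = - \frac{18005}{643} + 4881 = \frac{3120478}{643}$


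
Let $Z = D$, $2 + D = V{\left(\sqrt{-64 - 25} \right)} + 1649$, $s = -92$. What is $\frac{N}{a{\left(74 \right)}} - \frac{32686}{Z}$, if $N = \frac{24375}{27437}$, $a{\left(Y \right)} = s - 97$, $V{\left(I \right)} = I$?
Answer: $\frac{- 8125 \sqrt{89} + 56512146141 i}{1728531 \left(\sqrt{89} - 1647 i\right)} \approx -19.85 + 0.11367 i$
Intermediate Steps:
$a{\left(Y \right)} = -189$ ($a{\left(Y \right)} = -92 - 97 = -189$)
$D = 1647 + i \sqrt{89}$ ($D = -2 + \left(\sqrt{-64 - 25} + 1649\right) = -2 + \left(\sqrt{-89} + 1649\right) = -2 + \left(i \sqrt{89} + 1649\right) = -2 + \left(1649 + i \sqrt{89}\right) = 1647 + i \sqrt{89} \approx 1647.0 + 9.434 i$)
$Z = 1647 + i \sqrt{89} \approx 1647.0 + 9.434 i$
$N = \frac{24375}{27437}$ ($N = 24375 \cdot \frac{1}{27437} = \frac{24375}{27437} \approx 0.8884$)
$\frac{N}{a{\left(74 \right)}} - \frac{32686}{Z} = \frac{24375}{27437 \left(-189\right)} - \frac{32686}{1647 + i \sqrt{89}} = \frac{24375}{27437} \left(- \frac{1}{189}\right) - \frac{32686}{1647 + i \sqrt{89}} = - \frac{8125}{1728531} - \frac{32686}{1647 + i \sqrt{89}}$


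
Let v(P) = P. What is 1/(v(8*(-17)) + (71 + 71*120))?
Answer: 1/8455 ≈ 0.00011827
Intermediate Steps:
1/(v(8*(-17)) + (71 + 71*120)) = 1/(8*(-17) + (71 + 71*120)) = 1/(-136 + (71 + 8520)) = 1/(-136 + 8591) = 1/8455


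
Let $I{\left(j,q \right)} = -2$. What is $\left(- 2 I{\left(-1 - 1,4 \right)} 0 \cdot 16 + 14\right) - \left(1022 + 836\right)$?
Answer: $-1844$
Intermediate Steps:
$\left(- 2 I{\left(-1 - 1,4 \right)} 0 \cdot 16 + 14\right) - \left(1022 + 836\right) = \left(\left(-2\right) \left(-2\right) 0 \cdot 16 + 14\right) - \left(1022 + 836\right) = \left(4 \cdot 0 \cdot 16 + 14\right) - 1858 = \left(0 \cdot 16 + 14\right) - 1858 = \left(0 + 14\right) - 1858 = 14 - 1858 = -1844$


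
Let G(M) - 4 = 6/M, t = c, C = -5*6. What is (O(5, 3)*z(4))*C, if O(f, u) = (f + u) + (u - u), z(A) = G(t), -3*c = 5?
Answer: -96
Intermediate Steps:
C = -30
c = -5/3 (c = -1/3*5 = -5/3 ≈ -1.6667)
t = -5/3 ≈ -1.6667
G(M) = 4 + 6/M
z(A) = 2/5 (z(A) = 4 + 6/(-5/3) = 4 + 6*(-3/5) = 4 - 18/5 = 2/5)
O(f, u) = f + u (O(f, u) = (f + u) + 0 = f + u)
(O(5, 3)*z(4))*C = ((5 + 3)*(2/5))*(-30) = (8*(2/5))*(-30) = (16/5)*(-30) = -96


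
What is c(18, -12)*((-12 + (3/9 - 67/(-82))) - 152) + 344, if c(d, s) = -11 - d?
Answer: 1246393/246 ≈ 5066.6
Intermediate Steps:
c(18, -12)*((-12 + (3/9 - 67/(-82))) - 152) + 344 = (-11 - 1*18)*((-12 + (3/9 - 67/(-82))) - 152) + 344 = (-11 - 18)*((-12 + (3*(⅑) - 67*(-1/82))) - 152) + 344 = -29*((-12 + (⅓ + 67/82)) - 152) + 344 = -29*((-12 + 283/246) - 152) + 344 = -29*(-2669/246 - 152) + 344 = -29*(-40061/246) + 344 = 1161769/246 + 344 = 1246393/246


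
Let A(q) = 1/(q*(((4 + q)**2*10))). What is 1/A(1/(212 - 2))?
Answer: 707281/926100 ≈ 0.76372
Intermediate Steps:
A(q) = 1/(10*q*(4 + q)**2) (A(q) = 1/(q*((10*(4 + q)**2))) = (1/(10*(4 + q)**2))/q = 1/(10*q*(4 + q)**2))
1/A(1/(212 - 2)) = 1/(1/(10*(1/(212 - 2))*(4 + 1/(212 - 2))**2)) = 1/(1/(10*(1/210)*(4 + 1/210)**2)) = 1/((1/10)*210/(841/210)**2) = 1/((1/10)*210*(44100/707281)) = 1/(926100/707281) = 707281/926100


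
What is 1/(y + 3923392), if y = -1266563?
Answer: 1/2656829 ≈ 3.7639e-7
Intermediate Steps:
1/(y + 3923392) = 1/(-1266563 + 3923392) = 1/2656829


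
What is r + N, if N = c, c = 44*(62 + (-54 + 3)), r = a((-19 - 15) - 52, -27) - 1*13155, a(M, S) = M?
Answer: -12757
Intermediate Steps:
r = -13241 (r = ((-19 - 15) - 52) - 1*13155 = (-34 - 52) - 13155 = -86 - 13155 = -13241)
c = 484 (c = 44*(62 - 51) = 44*11 = 484)
N = 484
r + N = -13241 + 484 = -12757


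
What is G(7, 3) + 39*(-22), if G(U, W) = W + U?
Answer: -848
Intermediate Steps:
G(U, W) = U + W
G(7, 3) + 39*(-22) = (7 + 3) + 39*(-22) = 10 - 858 = -848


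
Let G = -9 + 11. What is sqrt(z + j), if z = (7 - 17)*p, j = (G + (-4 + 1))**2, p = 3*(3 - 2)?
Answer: I*sqrt(29) ≈ 5.3852*I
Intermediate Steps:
G = 2
p = 3 (p = 3*1 = 3)
j = 1 (j = (2 + (-4 + 1))**2 = (2 - 3)**2 = (-1)**2 = 1)
z = -30 (z = (7 - 17)*3 = -10*3 = -30)
sqrt(z + j) = sqrt(-30 + 1) = sqrt(-29) = I*sqrt(29)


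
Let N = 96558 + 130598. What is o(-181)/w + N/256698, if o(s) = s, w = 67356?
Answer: 282478837/320187972 ≈ 0.88223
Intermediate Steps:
N = 227156
o(-181)/w + N/256698 = -181/67356 + 227156/256698 = -181*1/67356 + 227156*(1/256698) = -181/67356 + 113578/128349 = 282478837/320187972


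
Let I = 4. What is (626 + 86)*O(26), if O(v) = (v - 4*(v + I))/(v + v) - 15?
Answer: -155572/13 ≈ -11967.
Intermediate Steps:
O(v) = -15 + (-16 - 3*v)/(2*v) (O(v) = (v - 4*(v + 4))/(v + v) - 15 = (v - 4*(4 + v))/((2*v)) - 15 = (v + (-16 - 4*v))*(1/(2*v)) - 15 = (-16 - 3*v)*(1/(2*v)) - 15 = (-16 - 3*v)/(2*v) - 15 = -15 + (-16 - 3*v)/(2*v))
(626 + 86)*O(26) = (626 + 86)*(-33/2 - 8/26) = 712*(-33/2 - 8*1/26) = 712*(-33/2 - 4/13) = 712*(-437/26) = -155572/13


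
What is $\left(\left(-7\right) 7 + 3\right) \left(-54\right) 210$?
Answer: $521640$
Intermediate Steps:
$\left(\left(-7\right) 7 + 3\right) \left(-54\right) 210 = \left(-49 + 3\right) \left(-54\right) 210 = \left(-46\right) \left(-54\right) 210 = 2484 \cdot 210 = 521640$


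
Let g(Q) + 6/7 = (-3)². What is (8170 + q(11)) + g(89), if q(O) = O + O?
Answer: 57401/7 ≈ 8200.1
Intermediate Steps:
q(O) = 2*O
g(Q) = 57/7 (g(Q) = -6/7 + (-3)² = -6/7 + 9 = 57/7)
(8170 + q(11)) + g(89) = (8170 + 2*11) + 57/7 = (8170 + 22) + 57/7 = 8192 + 57/7 = 57401/7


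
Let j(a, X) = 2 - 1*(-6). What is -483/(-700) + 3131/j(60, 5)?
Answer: 78413/200 ≈ 392.06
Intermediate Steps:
j(a, X) = 8 (j(a, X) = 2 + 6 = 8)
-483/(-700) + 3131/j(60, 5) = -483/(-700) + 3131/8 = -483*(-1/700) + 3131*(⅛) = 69/100 + 3131/8 = 78413/200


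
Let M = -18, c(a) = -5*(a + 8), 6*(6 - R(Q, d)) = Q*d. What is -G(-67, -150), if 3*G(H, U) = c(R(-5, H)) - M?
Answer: -1363/18 ≈ -75.722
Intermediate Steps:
R(Q, d) = 6 - Q*d/6
c(a) = -40 - 5*a (c(a) = -5*(8 + a) = -40 - 5*a)
G(H, U) = -52/3 - 25*H/18 (G(H, U) = ((-40 - 5*(6 - ⅙*(-5)*H)) - 1*(-18))/3 = ((-40 - 5*(6 + 5*H/6)) + 18)/3 = ((-40 + (-30 - 25*H/6)) + 18)/3 = ((-70 - 25*H/6) + 18)/3 = (-52 - 25*H/6)/3 = -52/3 - 25*H/18)
-G(-67, -150) = -(-52/3 - 25/18*(-67)) = -(-52/3 + 1675/18) = -1*1363/18 = -1363/18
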